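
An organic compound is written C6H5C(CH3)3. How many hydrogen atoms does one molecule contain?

14

Atom tally by fragment:
  benzene ring core → C:6 H:6
  (− 1 ring H displaced by substituents)
  + C(CH3)3 → C:4 H:9
Element totals:
  C: 10
  H: 14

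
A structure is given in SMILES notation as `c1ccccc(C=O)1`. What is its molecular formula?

Atom tally by fragment:
  benzene ring core → C:6 H:6
  (− 1 ring H displaced by substituents)
  + CHO → C:1 H:1 O:1
Element totals:
  C: 7
  H: 6
  O: 1

C7H6O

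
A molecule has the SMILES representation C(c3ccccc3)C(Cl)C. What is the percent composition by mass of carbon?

69.91%

Atom tally by fragment:
  C6H5CH2 → C:7 H:7
  CH(Cl) → C:1 H:1 Cl:1
  CH3 → C:1 H:3
Element totals:
  C: 9
  H: 11
  Cl: 1
Molecular formula: C9H11Cl.
Molar mass = 154.637 g/mol.
Mass from C: 9 × 12.011 = 108.099 g/mol.
%C = 108.099 / 154.637 × 100 = 69.91%.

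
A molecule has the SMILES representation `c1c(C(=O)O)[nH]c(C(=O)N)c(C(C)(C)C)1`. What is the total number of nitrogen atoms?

2

Atom tally by fragment:
  pyrrole ring core → C:4 H:5 N:1
  (− 3 ring H displaced by substituents)
  + COOH → C:1 H:1 O:2
  + CONH2 → C:1 H:2 O:1 N:1
  + C(CH3)3 → C:4 H:9
Element totals:
  C: 10
  H: 14
  N: 2
  O: 3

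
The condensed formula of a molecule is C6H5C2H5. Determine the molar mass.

106.17 g/mol

Atom tally by fragment:
  benzene ring core → C:6 H:6
  (− 1 ring H displaced by substituents)
  + C2H5 → C:2 H:5
Element totals:
  C: 8
  H: 10
Molecular formula: C8H10.
  M = 8(12.011) + 10(1.008)
    = 96.088 + 10.080 = 106.168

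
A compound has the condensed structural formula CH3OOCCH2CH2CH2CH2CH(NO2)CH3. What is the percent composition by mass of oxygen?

Atom tally by fragment:
  CH3OOCCH2 → C:3 H:5 O:2
  CH2 → C:1 H:2
  CH2 → C:1 H:2
  CH2 → C:1 H:2
  CH(NO2) → C:1 H:1 N:1 O:2
  CH3 → C:1 H:3
Element totals:
  C: 8
  H: 15
  N: 1
  O: 4
Molecular formula: C8H15NO4.
Molar mass = 189.211 g/mol.
Mass from O: 4 × 15.999 = 63.996 g/mol.
%O = 63.996 / 189.211 × 100 = 33.82%.

33.82%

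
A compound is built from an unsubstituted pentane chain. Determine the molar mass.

Atom tally by fragment:
  CH3 → C:1 H:3
  CH2 → C:1 H:2
  CH2 → C:1 H:2
  CH2 → C:1 H:2
  CH3 → C:1 H:3
Element totals:
  C: 5
  H: 12
Molecular formula: C5H12.
  M = 5(12.011) + 12(1.008)
    = 60.055 + 12.096 = 72.151

72.15 g/mol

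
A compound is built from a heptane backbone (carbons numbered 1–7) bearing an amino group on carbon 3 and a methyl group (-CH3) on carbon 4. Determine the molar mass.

Atom tally by fragment:
  CH3 → C:1 H:3
  CH2 → C:1 H:2
  CH(NH2) → C:1 H:3 N:1
  CH(CH3) → C:2 H:4
  CH2 → C:1 H:2
  CH2 → C:1 H:2
  CH3 → C:1 H:3
Element totals:
  C: 8
  H: 19
  N: 1
Molecular formula: C8H19N.
  M = 8(12.011) + 19(1.008) + 14.007
    = 96.088 + 19.152 + 14.007 = 129.247

129.25 g/mol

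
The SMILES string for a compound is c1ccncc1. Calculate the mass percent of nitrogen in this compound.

Atom tally by fragment:
  pyridine ring core → C:5 H:5 N:1
Element totals:
  C: 5
  H: 5
  N: 1
Molecular formula: C5H5N.
Molar mass = 79.102 g/mol.
Mass from N: 1 × 14.007 = 14.007 g/mol.
%N = 14.007 / 79.102 × 100 = 17.71%.

17.71%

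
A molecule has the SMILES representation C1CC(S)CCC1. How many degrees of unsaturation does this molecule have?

Atom tally by fragment:
  cyclohexane ring core → C:6 H:12
  (− 1 ring H displaced by substituents)
  + SH → S:1 H:1
Element totals:
  C: 6
  H: 12
  S: 1
Molecular formula: C6H12S.
DoU = (2C + 2 + N − H − X) / 2 = (2·6 + 2 + 0 − 12 − 0) / 2 = 1.

1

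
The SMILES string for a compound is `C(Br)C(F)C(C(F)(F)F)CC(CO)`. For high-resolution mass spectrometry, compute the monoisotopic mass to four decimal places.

Atom tally by fragment:
  BrCH2 → C:1 H:2 Br:1
  CH(F) → C:1 H:1 F:1
  CH(CF3) → C:2 H:1 F:3
  CH2 → C:1 H:2
  CH2CH2OH → C:2 H:5 O:1
Element totals:
  C: 7
  H: 11
  Br: 1
  F: 4
  O: 1
Molecular formula: C7H11BrF4O.
  M = 7(12.0) + 11(1.007825) + 78.918338 + 4(18.998403) + 15.994915
    = 84.000000 + 11.086075 + 78.918338 + 75.993612 + 15.994915 = 265.992940

265.9929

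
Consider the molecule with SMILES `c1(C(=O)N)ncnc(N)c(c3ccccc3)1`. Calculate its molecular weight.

Atom tally by fragment:
  pyrimidine ring core → C:4 H:4 N:2
  (− 3 ring H displaced by substituents)
  + CONH2 → C:1 H:2 O:1 N:1
  + NH2 → N:1 H:2
  + C6H5 → C:6 H:5
Element totals:
  C: 11
  H: 10
  N: 4
  O: 1
Molecular formula: C11H10N4O.
  M = 11(12.011) + 10(1.008) + 4(14.007) + 15.999
    = 132.121 + 10.080 + 56.028 + 15.999 = 214.228

214.23 g/mol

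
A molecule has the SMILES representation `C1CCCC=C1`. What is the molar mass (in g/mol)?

Atom tally by fragment:
  cyclohexene ring core → C:6 H:10
Element totals:
  C: 6
  H: 10
Molecular formula: C6H10.
  M = 6(12.011) + 10(1.008)
    = 72.066 + 10.080 = 82.146

82.15 g/mol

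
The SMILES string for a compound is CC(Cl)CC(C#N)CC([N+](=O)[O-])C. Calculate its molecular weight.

Atom tally by fragment:
  CH3 → C:1 H:3
  CH(Cl) → C:1 H:1 Cl:1
  CH2 → C:1 H:2
  CH(CN) → C:2 H:1 N:1
  CH2 → C:1 H:2
  CH(NO2) → C:1 H:1 N:1 O:2
  CH3 → C:1 H:3
Element totals:
  C: 8
  H: 13
  Cl: 1
  N: 2
  O: 2
Molecular formula: C8H13ClN2O2.
  M = 8(12.011) + 13(1.008) + 35.45 + 2(14.007) + 2(15.999)
    = 96.088 + 13.104 + 35.450 + 28.014 + 31.998 = 204.654

204.65 g/mol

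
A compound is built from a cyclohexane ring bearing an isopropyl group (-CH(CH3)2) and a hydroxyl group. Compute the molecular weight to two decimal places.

Atom tally by fragment:
  cyclohexane ring core → C:6 H:12
  (− 2 ring H displaced by substituents)
  + CH(CH3)2 → C:3 H:7
  + OH → O:1 H:1
Element totals:
  C: 9
  H: 18
  O: 1
Molecular formula: C9H18O.
  M = 9(12.011) + 18(1.008) + 15.999
    = 108.099 + 18.144 + 15.999 = 142.242

142.24 g/mol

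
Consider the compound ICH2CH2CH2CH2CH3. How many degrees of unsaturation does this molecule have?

0

Atom tally by fragment:
  ICH2 → C:1 H:2 I:1
  CH2 → C:1 H:2
  CH2 → C:1 H:2
  CH2 → C:1 H:2
  CH3 → C:1 H:3
Element totals:
  C: 5
  H: 11
  I: 1
Molecular formula: C5H11I.
DoU = (2C + 2 + N − H − X) / 2 = (2·5 + 2 + 0 − 11 − 1) / 2 = 0.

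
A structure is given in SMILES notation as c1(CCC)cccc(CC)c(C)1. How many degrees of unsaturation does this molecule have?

Atom tally by fragment:
  benzene ring core → C:6 H:6
  (− 3 ring H displaced by substituents)
  + CH2CH2CH3 → C:3 H:7
  + C2H5 → C:2 H:5
  + CH3 → C:1 H:3
Element totals:
  C: 12
  H: 18
Molecular formula: C12H18.
DoU = (2C + 2 + N − H − X) / 2 = (2·12 + 2 + 0 − 18 − 0) / 2 = 4.

4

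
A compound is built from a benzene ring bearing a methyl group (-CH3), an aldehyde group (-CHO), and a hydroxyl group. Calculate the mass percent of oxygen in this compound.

23.50%

Atom tally by fragment:
  benzene ring core → C:6 H:6
  (− 3 ring H displaced by substituents)
  + CH3 → C:1 H:3
  + CHO → C:1 H:1 O:1
  + OH → O:1 H:1
Element totals:
  C: 8
  H: 8
  O: 2
Molecular formula: C8H8O2.
Molar mass = 136.150 g/mol.
Mass from O: 2 × 15.999 = 31.998 g/mol.
%O = 31.998 / 136.150 × 100 = 23.50%.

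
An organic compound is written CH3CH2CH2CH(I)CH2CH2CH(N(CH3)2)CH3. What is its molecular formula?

Atom tally by fragment:
  CH3 → C:1 H:3
  CH2 → C:1 H:2
  CH2 → C:1 H:2
  CH(I) → C:1 H:1 I:1
  CH2 → C:1 H:2
  CH2 → C:1 H:2
  CH(N(CH3)2) → C:3 H:7 N:1
  CH3 → C:1 H:3
Element totals:
  C: 10
  H: 22
  I: 1
  N: 1

C10H22IN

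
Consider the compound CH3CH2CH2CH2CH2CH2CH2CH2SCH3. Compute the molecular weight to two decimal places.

Atom tally by fragment:
  CH3 → C:1 H:3
  CH2 → C:1 H:2
  CH2 → C:1 H:2
  CH2 → C:1 H:2
  CH2 → C:1 H:2
  CH2 → C:1 H:2
  CH2 → C:1 H:2
  CH2SCH3 → C:2 H:5 S:1
Element totals:
  C: 9
  H: 20
  S: 1
Molecular formula: C9H20S.
  M = 9(12.011) + 20(1.008) + 32.06
    = 108.099 + 20.160 + 32.060 = 160.319

160.32 g/mol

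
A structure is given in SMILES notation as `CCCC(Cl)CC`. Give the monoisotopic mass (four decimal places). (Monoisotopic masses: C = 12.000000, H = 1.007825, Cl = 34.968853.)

120.0706

Atom tally by fragment:
  CH3 → C:1 H:3
  CH2 → C:1 H:2
  CH2 → C:1 H:2
  CH(Cl) → C:1 H:1 Cl:1
  CH2 → C:1 H:2
  CH3 → C:1 H:3
Element totals:
  C: 6
  H: 13
  Cl: 1
Molecular formula: C6H13Cl.
  M = 6(12.0) + 13(1.007825) + 34.968853
    = 72.000000 + 13.101725 + 34.968853 = 120.070578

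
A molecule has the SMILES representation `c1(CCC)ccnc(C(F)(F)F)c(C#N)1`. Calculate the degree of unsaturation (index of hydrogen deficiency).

6

Atom tally by fragment:
  pyridine ring core → C:5 H:5 N:1
  (− 3 ring H displaced by substituents)
  + CH2CH2CH3 → C:3 H:7
  + CF3 → C:1 F:3
  + CN → C:1 N:1
Element totals:
  C: 10
  H: 9
  F: 3
  N: 2
Molecular formula: C10H9F3N2.
DoU = (2C + 2 + N − H − X) / 2 = (2·10 + 2 + 2 − 9 − 3) / 2 = 6.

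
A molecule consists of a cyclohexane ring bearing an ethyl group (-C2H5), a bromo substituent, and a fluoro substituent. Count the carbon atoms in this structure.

8

Atom tally by fragment:
  cyclohexane ring core → C:6 H:12
  (− 3 ring H displaced by substituents)
  + C2H5 → C:2 H:5
  + Br → Br:1
  + F → F:1
Element totals:
  C: 8
  H: 14
  Br: 1
  F: 1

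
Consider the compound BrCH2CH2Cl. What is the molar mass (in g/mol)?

Atom tally by fragment:
  BrCH2 → C:1 H:2 Br:1
  CH2Cl → C:1 H:2 Cl:1
Element totals:
  C: 2
  H: 4
  Br: 1
  Cl: 1
Molecular formula: C2H4BrCl.
  M = 2(12.011) + 4(1.008) + 79.904 + 35.45
    = 24.022 + 4.032 + 79.904 + 35.450 = 143.408

143.41 g/mol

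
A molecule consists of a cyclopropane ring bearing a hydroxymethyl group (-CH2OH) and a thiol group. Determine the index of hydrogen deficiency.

Atom tally by fragment:
  cyclopropane ring core → C:3 H:6
  (− 2 ring H displaced by substituents)
  + CH2OH → C:1 H:3 O:1
  + SH → S:1 H:1
Element totals:
  C: 4
  H: 8
  O: 1
  S: 1
Molecular formula: C4H8OS.
DoU = (2C + 2 + N − H − X) / 2 = (2·4 + 2 + 0 − 8 − 0) / 2 = 1.

1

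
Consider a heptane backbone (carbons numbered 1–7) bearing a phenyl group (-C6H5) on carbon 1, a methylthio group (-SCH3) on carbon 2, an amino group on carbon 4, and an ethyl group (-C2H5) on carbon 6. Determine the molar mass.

265.46 g/mol

Atom tally by fragment:
  C6H5CH2 → C:7 H:7
  CH(SCH3) → C:2 H:4 S:1
  CH2 → C:1 H:2
  CH(NH2) → C:1 H:3 N:1
  CH2 → C:1 H:2
  CH(C2H5) → C:3 H:6
  CH3 → C:1 H:3
Element totals:
  C: 16
  H: 27
  N: 1
  S: 1
Molecular formula: C16H27NS.
  M = 16(12.011) + 27(1.008) + 14.007 + 32.06
    = 192.176 + 27.216 + 14.007 + 32.060 = 265.459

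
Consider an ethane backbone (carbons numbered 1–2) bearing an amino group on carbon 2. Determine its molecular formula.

Atom tally by fragment:
  CH3 → C:1 H:3
  CH2NH2 → C:1 H:4 N:1
Element totals:
  C: 2
  H: 7
  N: 1

C2H7N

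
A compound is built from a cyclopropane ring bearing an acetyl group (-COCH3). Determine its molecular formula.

Atom tally by fragment:
  cyclopropane ring core → C:3 H:6
  (− 1 ring H displaced by substituents)
  + COCH3 → C:2 H:3 O:1
Element totals:
  C: 5
  H: 8
  O: 1

C5H8O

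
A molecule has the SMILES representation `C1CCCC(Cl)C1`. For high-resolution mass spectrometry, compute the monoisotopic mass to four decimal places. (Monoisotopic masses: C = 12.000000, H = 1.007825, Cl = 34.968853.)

118.0549

Atom tally by fragment:
  cyclohexane ring core → C:6 H:12
  (− 1 ring H displaced by substituents)
  + Cl → Cl:1
Element totals:
  C: 6
  H: 11
  Cl: 1
Molecular formula: C6H11Cl.
  M = 6(12.0) + 11(1.007825) + 34.968853
    = 72.000000 + 11.086075 + 34.968853 = 118.054928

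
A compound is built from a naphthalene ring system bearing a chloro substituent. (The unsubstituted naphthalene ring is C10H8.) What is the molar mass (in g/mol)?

162.62 g/mol

Atom tally by fragment:
  naphthalene ring system core → C:10 H:8
  (− 1 ring H displaced by substituents)
  + Cl → Cl:1
Element totals:
  C: 10
  H: 7
  Cl: 1
Molecular formula: C10H7Cl.
  M = 10(12.011) + 7(1.008) + 35.45
    = 120.110 + 7.056 + 35.450 = 162.616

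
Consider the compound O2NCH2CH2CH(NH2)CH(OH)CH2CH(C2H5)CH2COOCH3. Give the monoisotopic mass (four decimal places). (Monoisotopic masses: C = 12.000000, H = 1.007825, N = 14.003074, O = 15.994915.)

262.1529

Atom tally by fragment:
  O2NCH2 → C:1 H:2 N:1 O:2
  CH2 → C:1 H:2
  CH(NH2) → C:1 H:3 N:1
  CH(OH) → C:1 H:2 O:1
  CH2 → C:1 H:2
  CH(C2H5) → C:3 H:6
  CH2COOCH3 → C:3 H:5 O:2
Element totals:
  C: 11
  H: 22
  N: 2
  O: 5
Molecular formula: C11H22N2O5.
  M = 11(12.0) + 22(1.007825) + 2(14.003074) + 5(15.994915)
    = 132.000000 + 22.172150 + 28.006148 + 79.974575 = 262.152873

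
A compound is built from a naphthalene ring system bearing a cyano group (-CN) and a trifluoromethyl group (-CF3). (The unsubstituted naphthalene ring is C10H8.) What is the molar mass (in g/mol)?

221.18 g/mol

Atom tally by fragment:
  naphthalene ring system core → C:10 H:8
  (− 2 ring H displaced by substituents)
  + CN → C:1 N:1
  + CF3 → C:1 F:3
Element totals:
  C: 12
  H: 6
  F: 3
  N: 1
Molecular formula: C12H6F3N.
  M = 12(12.011) + 6(1.008) + 3(18.998) + 14.007
    = 144.132 + 6.048 + 56.994 + 14.007 = 221.181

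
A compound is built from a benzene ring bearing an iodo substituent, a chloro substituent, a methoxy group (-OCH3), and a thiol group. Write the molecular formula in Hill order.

C7H6ClIOS

Atom tally by fragment:
  benzene ring core → C:6 H:6
  (− 4 ring H displaced by substituents)
  + I → I:1
  + Cl → Cl:1
  + OCH3 → C:1 H:3 O:1
  + SH → S:1 H:1
Element totals:
  C: 7
  H: 6
  Cl: 1
  I: 1
  O: 1
  S: 1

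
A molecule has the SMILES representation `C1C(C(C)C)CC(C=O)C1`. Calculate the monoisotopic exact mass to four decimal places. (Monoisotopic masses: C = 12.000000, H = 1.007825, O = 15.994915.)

Atom tally by fragment:
  cyclopentane ring core → C:5 H:10
  (− 2 ring H displaced by substituents)
  + CH(CH3)2 → C:3 H:7
  + CHO → C:1 H:1 O:1
Element totals:
  C: 9
  H: 16
  O: 1
Molecular formula: C9H16O.
  M = 9(12.0) + 16(1.007825) + 15.994915
    = 108.000000 + 16.125200 + 15.994915 = 140.120115

140.1201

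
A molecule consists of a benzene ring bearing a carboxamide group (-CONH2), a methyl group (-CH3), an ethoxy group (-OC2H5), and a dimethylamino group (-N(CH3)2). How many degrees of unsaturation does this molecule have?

Atom tally by fragment:
  benzene ring core → C:6 H:6
  (− 4 ring H displaced by substituents)
  + CONH2 → C:1 H:2 O:1 N:1
  + CH3 → C:1 H:3
  + OC2H5 → C:2 H:5 O:1
  + N(CH3)2 → N:1 C:2 H:6
Element totals:
  C: 12
  H: 18
  N: 2
  O: 2
Molecular formula: C12H18N2O2.
DoU = (2C + 2 + N − H − X) / 2 = (2·12 + 2 + 2 − 18 − 0) / 2 = 5.

5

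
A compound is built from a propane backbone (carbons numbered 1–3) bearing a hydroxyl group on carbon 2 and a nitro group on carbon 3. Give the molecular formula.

Atom tally by fragment:
  CH3 → C:1 H:3
  CH(OH) → C:1 H:2 O:1
  CH2NO2 → C:1 H:2 N:1 O:2
Element totals:
  C: 3
  H: 7
  N: 1
  O: 3

C3H7NO3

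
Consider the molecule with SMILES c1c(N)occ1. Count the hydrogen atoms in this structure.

Atom tally by fragment:
  furan ring core → C:4 H:4 O:1
  (− 1 ring H displaced by substituents)
  + NH2 → N:1 H:2
Element totals:
  C: 4
  H: 5
  N: 1
  O: 1

5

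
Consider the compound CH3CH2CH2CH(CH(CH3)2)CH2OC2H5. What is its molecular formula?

Atom tally by fragment:
  CH3 → C:1 H:3
  CH2 → C:1 H:2
  CH2 → C:1 H:2
  CH(CH(CH3)2) → C:4 H:8
  CH2OC2H5 → C:3 H:7 O:1
Element totals:
  C: 10
  H: 22
  O: 1

C10H22O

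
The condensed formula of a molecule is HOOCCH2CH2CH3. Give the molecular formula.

Element totals:
  C: 4
  H: 8
  O: 2

C4H8O2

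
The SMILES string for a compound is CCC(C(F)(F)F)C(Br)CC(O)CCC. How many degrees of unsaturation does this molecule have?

Atom tally by fragment:
  CH3 → C:1 H:3
  CH2 → C:1 H:2
  CH(CF3) → C:2 H:1 F:3
  CH(Br) → C:1 H:1 Br:1
  CH2 → C:1 H:2
  CH(OH) → C:1 H:2 O:1
  CH2 → C:1 H:2
  CH2 → C:1 H:2
  CH3 → C:1 H:3
Element totals:
  C: 10
  H: 18
  Br: 1
  F: 3
  O: 1
Molecular formula: C10H18BrF3O.
DoU = (2C + 2 + N − H − X) / 2 = (2·10 + 2 + 0 − 18 − 4) / 2 = 0.

0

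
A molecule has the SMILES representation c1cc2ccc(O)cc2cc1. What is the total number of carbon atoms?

10

Atom tally by fragment:
  naphthalene ring system core → C:10 H:8
  (− 1 ring H displaced by substituents)
  + OH → O:1 H:1
Element totals:
  C: 10
  H: 8
  O: 1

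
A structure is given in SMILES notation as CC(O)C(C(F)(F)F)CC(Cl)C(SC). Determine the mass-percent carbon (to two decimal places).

38.33%

Atom tally by fragment:
  CH3 → C:1 H:3
  CH(OH) → C:1 H:2 O:1
  CH(CF3) → C:2 H:1 F:3
  CH2 → C:1 H:2
  CH(Cl) → C:1 H:1 Cl:1
  CH2SCH3 → C:2 H:5 S:1
Element totals:
  C: 8
  H: 14
  Cl: 1
  F: 3
  O: 1
  S: 1
Molecular formula: C8H14ClF3OS.
Molar mass = 250.703 g/mol.
Mass from C: 8 × 12.011 = 96.088 g/mol.
%C = 96.088 / 250.703 × 100 = 38.33%.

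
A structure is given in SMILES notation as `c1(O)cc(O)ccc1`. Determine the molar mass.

Atom tally by fragment:
  benzene ring core → C:6 H:6
  (− 2 ring H displaced by substituents)
  + OH → O:1 H:1
  + OH → O:1 H:1
Element totals:
  C: 6
  H: 6
  O: 2
Molecular formula: C6H6O2.
  M = 6(12.011) + 6(1.008) + 2(15.999)
    = 72.066 + 6.048 + 31.998 = 110.112

110.11 g/mol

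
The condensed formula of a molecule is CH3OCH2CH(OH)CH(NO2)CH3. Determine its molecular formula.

C5H11NO4

Element totals:
  C: 5
  H: 11
  N: 1
  O: 4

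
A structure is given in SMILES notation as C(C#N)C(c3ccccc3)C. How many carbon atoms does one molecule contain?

10

Atom tally by fragment:
  NCCH2 → C:2 H:2 N:1
  CH(C6H5) → C:7 H:6
  CH3 → C:1 H:3
Element totals:
  C: 10
  H: 11
  N: 1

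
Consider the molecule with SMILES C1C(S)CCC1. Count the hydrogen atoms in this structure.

Atom tally by fragment:
  cyclopentane ring core → C:5 H:10
  (− 1 ring H displaced by substituents)
  + SH → S:1 H:1
Element totals:
  C: 5
  H: 10
  S: 1

10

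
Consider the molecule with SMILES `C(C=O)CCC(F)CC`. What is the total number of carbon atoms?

7

Atom tally by fragment:
  OHCCH2 → C:2 H:3 O:1
  CH2 → C:1 H:2
  CH2 → C:1 H:2
  CH(F) → C:1 H:1 F:1
  CH2 → C:1 H:2
  CH3 → C:1 H:3
Element totals:
  C: 7
  H: 13
  F: 1
  O: 1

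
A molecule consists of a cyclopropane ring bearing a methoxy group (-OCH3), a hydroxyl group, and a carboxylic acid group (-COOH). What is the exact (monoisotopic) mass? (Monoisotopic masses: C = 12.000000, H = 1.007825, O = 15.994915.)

132.0423

Atom tally by fragment:
  cyclopropane ring core → C:3 H:6
  (− 3 ring H displaced by substituents)
  + OCH3 → C:1 H:3 O:1
  + OH → O:1 H:1
  + COOH → C:1 H:1 O:2
Element totals:
  C: 5
  H: 8
  O: 4
Molecular formula: C5H8O4.
  M = 5(12.0) + 8(1.007825) + 4(15.994915)
    = 60.000000 + 8.062600 + 63.979660 = 132.042260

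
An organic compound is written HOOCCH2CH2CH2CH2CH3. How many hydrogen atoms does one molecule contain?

Atom tally by fragment:
  HOOCCH2 → C:2 H:3 O:2
  CH2 → C:1 H:2
  CH2 → C:1 H:2
  CH2 → C:1 H:2
  CH3 → C:1 H:3
Element totals:
  C: 6
  H: 12
  O: 2

12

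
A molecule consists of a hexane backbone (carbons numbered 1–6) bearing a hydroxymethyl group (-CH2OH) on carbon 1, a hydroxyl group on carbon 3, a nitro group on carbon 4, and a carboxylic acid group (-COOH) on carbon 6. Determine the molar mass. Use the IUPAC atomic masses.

Atom tally by fragment:
  HOCH2CH2 → C:2 H:5 O:1
  CH2 → C:1 H:2
  CH(OH) → C:1 H:2 O:1
  CH(NO2) → C:1 H:1 N:1 O:2
  CH2 → C:1 H:2
  CH2COOH → C:2 H:3 O:2
Element totals:
  C: 8
  H: 15
  N: 1
  O: 6
Molecular formula: C8H15NO6.
  M = 8(12.011) + 15(1.008) + 14.007 + 6(15.999)
    = 96.088 + 15.120 + 14.007 + 95.994 = 221.209

221.21 g/mol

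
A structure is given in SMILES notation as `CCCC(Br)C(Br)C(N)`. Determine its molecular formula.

C6H13Br2N

Atom tally by fragment:
  CH3 → C:1 H:3
  CH2 → C:1 H:2
  CH2 → C:1 H:2
  CH(Br) → C:1 H:1 Br:1
  CH(Br) → C:1 H:1 Br:1
  CH2NH2 → C:1 H:4 N:1
Element totals:
  C: 6
  H: 13
  Br: 2
  N: 1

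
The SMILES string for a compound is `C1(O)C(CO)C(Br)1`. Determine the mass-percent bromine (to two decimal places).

Atom tally by fragment:
  cyclopropane ring core → C:3 H:6
  (− 3 ring H displaced by substituents)
  + OH → O:1 H:1
  + CH2OH → C:1 H:3 O:1
  + Br → Br:1
Element totals:
  C: 4
  H: 7
  Br: 1
  O: 2
Molecular formula: C4H7BrO2.
Molar mass = 167.002 g/mol.
Mass from Br: 1 × 79.904 = 79.904 g/mol.
%Br = 79.904 / 167.002 × 100 = 47.85%.

47.85%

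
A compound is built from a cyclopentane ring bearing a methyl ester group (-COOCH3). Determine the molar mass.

128.17 g/mol

Atom tally by fragment:
  cyclopentane ring core → C:5 H:10
  (− 1 ring H displaced by substituents)
  + COOCH3 → C:2 H:3 O:2
Element totals:
  C: 7
  H: 12
  O: 2
Molecular formula: C7H12O2.
  M = 7(12.011) + 12(1.008) + 2(15.999)
    = 84.077 + 12.096 + 31.998 = 128.171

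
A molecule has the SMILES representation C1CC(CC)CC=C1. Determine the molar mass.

Atom tally by fragment:
  cyclohexene ring core → C:6 H:10
  (− 1 ring H displaced by substituents)
  + C2H5 → C:2 H:5
Element totals:
  C: 8
  H: 14
Molecular formula: C8H14.
  M = 8(12.011) + 14(1.008)
    = 96.088 + 14.112 = 110.200

110.20 g/mol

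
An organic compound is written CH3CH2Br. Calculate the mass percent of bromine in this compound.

73.33%

Element totals:
  C: 2
  H: 5
  Br: 1
Molecular formula: C2H5Br.
Molar mass = 108.966 g/mol.
Mass from Br: 1 × 79.904 = 79.904 g/mol.
%Br = 79.904 / 108.966 × 100 = 73.33%.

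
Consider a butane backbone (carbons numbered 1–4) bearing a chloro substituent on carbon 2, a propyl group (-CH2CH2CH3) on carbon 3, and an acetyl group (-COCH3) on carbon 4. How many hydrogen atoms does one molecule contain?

17

Atom tally by fragment:
  CH3 → C:1 H:3
  CH(Cl) → C:1 H:1 Cl:1
  CH(CH2CH2CH3) → C:4 H:8
  CH2COCH3 → C:3 H:5 O:1
Element totals:
  C: 9
  H: 17
  Cl: 1
  O: 1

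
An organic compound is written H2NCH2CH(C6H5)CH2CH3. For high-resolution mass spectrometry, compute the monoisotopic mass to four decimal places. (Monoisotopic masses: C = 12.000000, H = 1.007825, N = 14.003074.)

149.1204

Element totals:
  C: 10
  H: 15
  N: 1
Molecular formula: C10H15N.
  M = 10(12.0) + 15(1.007825) + 14.003074
    = 120.000000 + 15.117375 + 14.003074 = 149.120449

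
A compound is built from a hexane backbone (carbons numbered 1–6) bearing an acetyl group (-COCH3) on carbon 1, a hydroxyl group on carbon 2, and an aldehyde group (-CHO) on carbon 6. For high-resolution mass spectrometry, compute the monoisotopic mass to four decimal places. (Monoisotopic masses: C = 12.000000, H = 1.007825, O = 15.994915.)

Atom tally by fragment:
  CH3COCH2 → C:3 H:5 O:1
  CH(OH) → C:1 H:2 O:1
  CH2 → C:1 H:2
  CH2 → C:1 H:2
  CH2 → C:1 H:2
  CH2CHO → C:2 H:3 O:1
Element totals:
  C: 9
  H: 16
  O: 3
Molecular formula: C9H16O3.
  M = 9(12.0) + 16(1.007825) + 3(15.994915)
    = 108.000000 + 16.125200 + 47.984745 = 172.109945

172.1099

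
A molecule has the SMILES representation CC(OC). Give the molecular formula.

C3H8O

Atom tally by fragment:
  CH3 → C:1 H:3
  CH2OCH3 → C:2 H:5 O:1
Element totals:
  C: 3
  H: 8
  O: 1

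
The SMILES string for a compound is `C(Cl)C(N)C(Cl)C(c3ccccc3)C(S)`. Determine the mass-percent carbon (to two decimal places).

Atom tally by fragment:
  ClCH2 → C:1 H:2 Cl:1
  CH(NH2) → C:1 H:3 N:1
  CH(Cl) → C:1 H:1 Cl:1
  CH(C6H5) → C:7 H:6
  CH2SH → C:1 H:3 S:1
Element totals:
  C: 11
  H: 15
  Cl: 2
  N: 1
  S: 1
Molecular formula: C11H15Cl2NS.
Molar mass = 264.208 g/mol.
Mass from C: 11 × 12.011 = 132.121 g/mol.
%C = 132.121 / 264.208 × 100 = 50.01%.

50.01%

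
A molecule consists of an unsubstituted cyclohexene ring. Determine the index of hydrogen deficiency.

Atom tally by fragment:
  cyclohexene ring core → C:6 H:10
Element totals:
  C: 6
  H: 10
Molecular formula: C6H10.
DoU = (2C + 2 + N − H − X) / 2 = (2·6 + 2 + 0 − 10 − 0) / 2 = 2.

2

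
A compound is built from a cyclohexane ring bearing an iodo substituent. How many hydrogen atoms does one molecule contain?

11

Atom tally by fragment:
  cyclohexane ring core → C:6 H:12
  (− 1 ring H displaced by substituents)
  + I → I:1
Element totals:
  C: 6
  H: 11
  I: 1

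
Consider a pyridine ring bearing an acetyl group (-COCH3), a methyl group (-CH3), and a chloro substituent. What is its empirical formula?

C8H8ClNO

Atom tally by fragment:
  pyridine ring core → C:5 H:5 N:1
  (− 3 ring H displaced by substituents)
  + COCH3 → C:2 H:3 O:1
  + CH3 → C:1 H:3
  + Cl → Cl:1
Element totals:
  C: 8
  H: 8
  Cl: 1
  N: 1
  O: 1
Molecular formula: C8H8ClNO.
gcd of subscripts (8, 1, 8, 1, 1) = 1, so the empirical formula equals the molecular formula.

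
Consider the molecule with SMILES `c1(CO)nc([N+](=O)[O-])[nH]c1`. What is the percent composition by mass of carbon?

33.57%

Atom tally by fragment:
  imidazole ring core → C:3 H:4 N:2
  (− 2 ring H displaced by substituents)
  + CH2OH → C:1 H:3 O:1
  + NO2 → N:1 O:2
Element totals:
  C: 4
  H: 5
  N: 3
  O: 3
Molecular formula: C4H5N3O3.
Molar mass = 143.102 g/mol.
Mass from C: 4 × 12.011 = 48.044 g/mol.
%C = 48.044 / 143.102 × 100 = 33.57%.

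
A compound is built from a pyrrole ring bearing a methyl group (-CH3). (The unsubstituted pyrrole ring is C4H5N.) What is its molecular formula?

C5H7N

Atom tally by fragment:
  pyrrole ring core → C:4 H:5 N:1
  (− 1 ring H displaced by substituents)
  + CH3 → C:1 H:3
Element totals:
  C: 5
  H: 7
  N: 1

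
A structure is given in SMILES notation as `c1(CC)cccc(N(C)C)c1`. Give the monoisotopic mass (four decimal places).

Atom tally by fragment:
  benzene ring core → C:6 H:6
  (− 2 ring H displaced by substituents)
  + C2H5 → C:2 H:5
  + N(CH3)2 → N:1 C:2 H:6
Element totals:
  C: 10
  H: 15
  N: 1
Molecular formula: C10H15N.
  M = 10(12.0) + 15(1.007825) + 14.003074
    = 120.000000 + 15.117375 + 14.003074 = 149.120449

149.1204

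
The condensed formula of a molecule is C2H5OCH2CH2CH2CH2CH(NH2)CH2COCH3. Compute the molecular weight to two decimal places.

Element totals:
  C: 10
  H: 21
  N: 1
  O: 2
Molecular formula: C10H21NO2.
  M = 10(12.011) + 21(1.008) + 14.007 + 2(15.999)
    = 120.110 + 21.168 + 14.007 + 31.998 = 187.283

187.28 g/mol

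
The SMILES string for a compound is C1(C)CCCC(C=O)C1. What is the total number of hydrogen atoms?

14

Atom tally by fragment:
  cyclohexane ring core → C:6 H:12
  (− 2 ring H displaced by substituents)
  + CH3 → C:1 H:3
  + CHO → C:1 H:1 O:1
Element totals:
  C: 8
  H: 14
  O: 1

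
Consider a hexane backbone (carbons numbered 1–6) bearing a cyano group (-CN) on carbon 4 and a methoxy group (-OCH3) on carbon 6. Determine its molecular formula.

C8H15NO

Atom tally by fragment:
  CH3 → C:1 H:3
  CH2 → C:1 H:2
  CH2 → C:1 H:2
  CH(CN) → C:2 H:1 N:1
  CH2 → C:1 H:2
  CH2OCH3 → C:2 H:5 O:1
Element totals:
  C: 8
  H: 15
  N: 1
  O: 1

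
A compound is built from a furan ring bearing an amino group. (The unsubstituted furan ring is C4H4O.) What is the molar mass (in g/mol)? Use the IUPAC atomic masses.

Atom tally by fragment:
  furan ring core → C:4 H:4 O:1
  (− 1 ring H displaced by substituents)
  + NH2 → N:1 H:2
Element totals:
  C: 4
  H: 5
  N: 1
  O: 1
Molecular formula: C4H5NO.
  M = 4(12.011) + 5(1.008) + 14.007 + 15.999
    = 48.044 + 5.040 + 14.007 + 15.999 = 83.090

83.09 g/mol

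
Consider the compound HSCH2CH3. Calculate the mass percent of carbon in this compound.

38.66%

Atom tally by fragment:
  HSCH2 → C:1 H:3 S:1
  CH3 → C:1 H:3
Element totals:
  C: 2
  H: 6
  S: 1
Molecular formula: C2H6S.
Molar mass = 62.130 g/mol.
Mass from C: 2 × 12.011 = 24.022 g/mol.
%C = 24.022 / 62.130 × 100 = 38.66%.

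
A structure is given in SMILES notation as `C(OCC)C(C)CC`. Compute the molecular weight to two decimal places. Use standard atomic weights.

116.20 g/mol

Atom tally by fragment:
  C2H5OCH2 → C:3 H:7 O:1
  CH(CH3) → C:2 H:4
  CH2 → C:1 H:2
  CH3 → C:1 H:3
Element totals:
  C: 7
  H: 16
  O: 1
Molecular formula: C7H16O.
  M = 7(12.011) + 16(1.008) + 15.999
    = 84.077 + 16.128 + 15.999 = 116.204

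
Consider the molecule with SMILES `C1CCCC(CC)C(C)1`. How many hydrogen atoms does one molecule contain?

18

Atom tally by fragment:
  cyclohexane ring core → C:6 H:12
  (− 2 ring H displaced by substituents)
  + C2H5 → C:2 H:5
  + CH3 → C:1 H:3
Element totals:
  C: 9
  H: 18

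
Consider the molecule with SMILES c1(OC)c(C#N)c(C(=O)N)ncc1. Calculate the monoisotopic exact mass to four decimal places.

Atom tally by fragment:
  pyridine ring core → C:5 H:5 N:1
  (− 3 ring H displaced by substituents)
  + OCH3 → C:1 H:3 O:1
  + CN → C:1 N:1
  + CONH2 → C:1 H:2 O:1 N:1
Element totals:
  C: 8
  H: 7
  N: 3
  O: 2
Molecular formula: C8H7N3O2.
  M = 8(12.0) + 7(1.007825) + 3(14.003074) + 2(15.994915)
    = 96.000000 + 7.054775 + 42.009222 + 31.989830 = 177.053827

177.0538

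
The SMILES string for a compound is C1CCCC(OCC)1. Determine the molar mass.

114.19 g/mol

Atom tally by fragment:
  cyclopentane ring core → C:5 H:10
  (− 1 ring H displaced by substituents)
  + OC2H5 → C:2 H:5 O:1
Element totals:
  C: 7
  H: 14
  O: 1
Molecular formula: C7H14O.
  M = 7(12.011) + 14(1.008) + 15.999
    = 84.077 + 14.112 + 15.999 = 114.188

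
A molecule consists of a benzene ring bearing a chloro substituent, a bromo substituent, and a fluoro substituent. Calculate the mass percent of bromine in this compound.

38.15%

Atom tally by fragment:
  benzene ring core → C:6 H:6
  (− 3 ring H displaced by substituents)
  + Cl → Cl:1
  + Br → Br:1
  + F → F:1
Element totals:
  C: 6
  H: 3
  Br: 1
  Cl: 1
  F: 1
Molecular formula: C6H3BrClF.
Molar mass = 209.442 g/mol.
Mass from Br: 1 × 79.904 = 79.904 g/mol.
%Br = 79.904 / 209.442 × 100 = 38.15%.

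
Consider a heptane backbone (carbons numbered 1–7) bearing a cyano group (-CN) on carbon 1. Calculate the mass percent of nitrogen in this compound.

Atom tally by fragment:
  NCCH2 → C:2 H:2 N:1
  CH2 → C:1 H:2
  CH2 → C:1 H:2
  CH2 → C:1 H:2
  CH2 → C:1 H:2
  CH2 → C:1 H:2
  CH3 → C:1 H:3
Element totals:
  C: 8
  H: 15
  N: 1
Molecular formula: C8H15N.
Molar mass = 125.215 g/mol.
Mass from N: 1 × 14.007 = 14.007 g/mol.
%N = 14.007 / 125.215 × 100 = 11.19%.

11.19%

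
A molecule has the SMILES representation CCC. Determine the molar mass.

Atom tally by fragment:
  CH3 → C:1 H:3
  CH2 → C:1 H:2
  CH3 → C:1 H:3
Element totals:
  C: 3
  H: 8
Molecular formula: C3H8.
  M = 3(12.011) + 8(1.008)
    = 36.033 + 8.064 = 44.097

44.10 g/mol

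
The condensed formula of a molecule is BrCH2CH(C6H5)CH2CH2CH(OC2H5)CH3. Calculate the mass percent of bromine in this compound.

Element totals:
  C: 14
  H: 21
  Br: 1
  O: 1
Molecular formula: C14H21BrO.
Molar mass = 285.225 g/mol.
Mass from Br: 1 × 79.904 = 79.904 g/mol.
%Br = 79.904 / 285.225 × 100 = 28.01%.

28.01%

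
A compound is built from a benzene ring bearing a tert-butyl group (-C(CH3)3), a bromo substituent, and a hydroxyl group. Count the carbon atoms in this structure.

Atom tally by fragment:
  benzene ring core → C:6 H:6
  (− 3 ring H displaced by substituents)
  + C(CH3)3 → C:4 H:9
  + Br → Br:1
  + OH → O:1 H:1
Element totals:
  C: 10
  H: 13
  Br: 1
  O: 1

10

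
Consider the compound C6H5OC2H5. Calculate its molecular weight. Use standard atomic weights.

122.17 g/mol

Element totals:
  C: 8
  H: 10
  O: 1
Molecular formula: C8H10O.
  M = 8(12.011) + 10(1.008) + 15.999
    = 96.088 + 10.080 + 15.999 = 122.167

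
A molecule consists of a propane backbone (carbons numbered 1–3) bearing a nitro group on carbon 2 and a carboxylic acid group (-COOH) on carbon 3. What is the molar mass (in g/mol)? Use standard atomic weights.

133.10 g/mol

Atom tally by fragment:
  CH3 → C:1 H:3
  CH(NO2) → C:1 H:1 N:1 O:2
  CH2COOH → C:2 H:3 O:2
Element totals:
  C: 4
  H: 7
  N: 1
  O: 4
Molecular formula: C4H7NO4.
  M = 4(12.011) + 7(1.008) + 14.007 + 4(15.999)
    = 48.044 + 7.056 + 14.007 + 63.996 = 133.103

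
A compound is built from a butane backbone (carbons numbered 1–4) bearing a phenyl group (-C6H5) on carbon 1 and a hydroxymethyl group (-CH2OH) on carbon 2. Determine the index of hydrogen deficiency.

Atom tally by fragment:
  C6H5CH2 → C:7 H:7
  CH(CH2OH) → C:2 H:4 O:1
  CH2 → C:1 H:2
  CH3 → C:1 H:3
Element totals:
  C: 11
  H: 16
  O: 1
Molecular formula: C11H16O.
DoU = (2C + 2 + N − H − X) / 2 = (2·11 + 2 + 0 − 16 − 0) / 2 = 4.

4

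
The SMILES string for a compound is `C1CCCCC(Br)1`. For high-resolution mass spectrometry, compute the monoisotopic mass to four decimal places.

Atom tally by fragment:
  cyclohexane ring core → C:6 H:12
  (− 1 ring H displaced by substituents)
  + Br → Br:1
Element totals:
  C: 6
  H: 11
  Br: 1
Molecular formula: C6H11Br.
  M = 6(12.0) + 11(1.007825) + 78.918338
    = 72.000000 + 11.086075 + 78.918338 = 162.004413

162.0044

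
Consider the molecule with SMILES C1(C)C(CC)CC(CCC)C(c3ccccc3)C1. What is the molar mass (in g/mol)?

244.42 g/mol

Atom tally by fragment:
  cyclohexane ring core → C:6 H:12
  (− 4 ring H displaced by substituents)
  + CH3 → C:1 H:3
  + C2H5 → C:2 H:5
  + CH2CH2CH3 → C:3 H:7
  + C6H5 → C:6 H:5
Element totals:
  C: 18
  H: 28
Molecular formula: C18H28.
  M = 18(12.011) + 28(1.008)
    = 216.198 + 28.224 = 244.422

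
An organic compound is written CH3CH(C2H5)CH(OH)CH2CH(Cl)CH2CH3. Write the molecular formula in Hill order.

Atom tally by fragment:
  CH3 → C:1 H:3
  CH(C2H5) → C:3 H:6
  CH(OH) → C:1 H:2 O:1
  CH2 → C:1 H:2
  CH(Cl) → C:1 H:1 Cl:1
  CH2 → C:1 H:2
  CH3 → C:1 H:3
Element totals:
  C: 9
  H: 19
  Cl: 1
  O: 1

C9H19ClO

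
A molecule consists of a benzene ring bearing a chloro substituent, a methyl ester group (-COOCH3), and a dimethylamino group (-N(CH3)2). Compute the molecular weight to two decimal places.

213.66 g/mol

Atom tally by fragment:
  benzene ring core → C:6 H:6
  (− 3 ring H displaced by substituents)
  + Cl → Cl:1
  + COOCH3 → C:2 H:3 O:2
  + N(CH3)2 → N:1 C:2 H:6
Element totals:
  C: 10
  H: 12
  Cl: 1
  N: 1
  O: 2
Molecular formula: C10H12ClNO2.
  M = 10(12.011) + 12(1.008) + 35.45 + 14.007 + 2(15.999)
    = 120.110 + 12.096 + 35.450 + 14.007 + 31.998 = 213.661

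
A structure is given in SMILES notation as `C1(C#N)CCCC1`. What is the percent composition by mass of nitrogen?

14.72%

Atom tally by fragment:
  cyclopentane ring core → C:5 H:10
  (− 1 ring H displaced by substituents)
  + CN → C:1 N:1
Element totals:
  C: 6
  H: 9
  N: 1
Molecular formula: C6H9N.
Molar mass = 95.145 g/mol.
Mass from N: 1 × 14.007 = 14.007 g/mol.
%N = 14.007 / 95.145 × 100 = 14.72%.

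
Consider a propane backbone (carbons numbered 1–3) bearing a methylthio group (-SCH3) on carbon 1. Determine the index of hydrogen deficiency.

0

Atom tally by fragment:
  CH3SCH2 → C:2 H:5 S:1
  CH2 → C:1 H:2
  CH3 → C:1 H:3
Element totals:
  C: 4
  H: 10
  S: 1
Molecular formula: C4H10S.
DoU = (2C + 2 + N − H − X) / 2 = (2·4 + 2 + 0 − 10 − 0) / 2 = 0.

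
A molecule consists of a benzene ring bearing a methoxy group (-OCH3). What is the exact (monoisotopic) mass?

Atom tally by fragment:
  benzene ring core → C:6 H:6
  (− 1 ring H displaced by substituents)
  + OCH3 → C:1 H:3 O:1
Element totals:
  C: 7
  H: 8
  O: 1
Molecular formula: C7H8O.
  M = 7(12.0) + 8(1.007825) + 15.994915
    = 84.000000 + 8.062600 + 15.994915 = 108.057515

108.0575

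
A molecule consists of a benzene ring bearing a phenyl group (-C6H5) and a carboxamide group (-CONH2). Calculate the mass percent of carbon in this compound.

Atom tally by fragment:
  benzene ring core → C:6 H:6
  (− 2 ring H displaced by substituents)
  + C6H5 → C:6 H:5
  + CONH2 → C:1 H:2 O:1 N:1
Element totals:
  C: 13
  H: 11
  N: 1
  O: 1
Molecular formula: C13H11NO.
Molar mass = 197.237 g/mol.
Mass from C: 13 × 12.011 = 156.143 g/mol.
%C = 156.143 / 197.237 × 100 = 79.17%.

79.17%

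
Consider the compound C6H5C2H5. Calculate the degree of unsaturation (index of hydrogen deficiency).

4

Atom tally by fragment:
  benzene ring core → C:6 H:6
  (− 1 ring H displaced by substituents)
  + C2H5 → C:2 H:5
Element totals:
  C: 8
  H: 10
Molecular formula: C8H10.
DoU = (2C + 2 + N − H − X) / 2 = (2·8 + 2 + 0 − 10 − 0) / 2 = 4.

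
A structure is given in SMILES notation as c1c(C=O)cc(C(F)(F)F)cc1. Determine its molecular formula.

Atom tally by fragment:
  benzene ring core → C:6 H:6
  (− 2 ring H displaced by substituents)
  + CHO → C:1 H:1 O:1
  + CF3 → C:1 F:3
Element totals:
  C: 8
  H: 5
  F: 3
  O: 1

C8H5F3O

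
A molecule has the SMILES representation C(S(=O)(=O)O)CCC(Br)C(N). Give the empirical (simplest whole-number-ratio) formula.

C5H12BrNO3S

Atom tally by fragment:
  HO3SCH2 → C:1 H:3 S:1 O:3
  CH2 → C:1 H:2
  CH2 → C:1 H:2
  CH(Br) → C:1 H:1 Br:1
  CH2NH2 → C:1 H:4 N:1
Element totals:
  C: 5
  H: 12
  Br: 1
  N: 1
  O: 3
  S: 1
Molecular formula: C5H12BrNO3S.
gcd of subscripts (1, 5, 12, 1, 3, 1) = 1, so the empirical formula equals the molecular formula.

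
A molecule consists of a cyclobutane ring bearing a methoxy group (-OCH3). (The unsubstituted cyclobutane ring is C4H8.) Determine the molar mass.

Atom tally by fragment:
  cyclobutane ring core → C:4 H:8
  (− 1 ring H displaced by substituents)
  + OCH3 → C:1 H:3 O:1
Element totals:
  C: 5
  H: 10
  O: 1
Molecular formula: C5H10O.
  M = 5(12.011) + 10(1.008) + 15.999
    = 60.055 + 10.080 + 15.999 = 86.134

86.13 g/mol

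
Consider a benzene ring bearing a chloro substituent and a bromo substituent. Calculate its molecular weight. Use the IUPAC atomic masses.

191.45 g/mol

Atom tally by fragment:
  benzene ring core → C:6 H:6
  (− 2 ring H displaced by substituents)
  + Cl → Cl:1
  + Br → Br:1
Element totals:
  C: 6
  H: 4
  Br: 1
  Cl: 1
Molecular formula: C6H4BrCl.
  M = 6(12.011) + 4(1.008) + 79.904 + 35.45
    = 72.066 + 4.032 + 79.904 + 35.450 = 191.452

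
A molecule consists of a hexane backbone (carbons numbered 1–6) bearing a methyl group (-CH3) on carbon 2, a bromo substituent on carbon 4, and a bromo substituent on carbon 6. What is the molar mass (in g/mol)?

258.00 g/mol

Atom tally by fragment:
  CH3 → C:1 H:3
  CH(CH3) → C:2 H:4
  CH2 → C:1 H:2
  CH(Br) → C:1 H:1 Br:1
  CH2 → C:1 H:2
  CH2Br → C:1 H:2 Br:1
Element totals:
  C: 7
  H: 14
  Br: 2
Molecular formula: C7H14Br2.
  M = 7(12.011) + 14(1.008) + 2(79.904)
    = 84.077 + 14.112 + 159.808 = 257.997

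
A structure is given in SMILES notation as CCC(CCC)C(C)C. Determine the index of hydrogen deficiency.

0

Atom tally by fragment:
  CH3 → C:1 H:3
  CH2 → C:1 H:2
  CH(CH2CH2CH3) → C:4 H:8
  CH(CH3) → C:2 H:4
  CH3 → C:1 H:3
Element totals:
  C: 9
  H: 20
Molecular formula: C9H20.
DoU = (2C + 2 + N − H − X) / 2 = (2·9 + 2 + 0 − 20 − 0) / 2 = 0.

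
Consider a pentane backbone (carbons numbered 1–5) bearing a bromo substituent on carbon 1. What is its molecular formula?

C5H11Br

Atom tally by fragment:
  BrCH2 → C:1 H:2 Br:1
  CH2 → C:1 H:2
  CH2 → C:1 H:2
  CH2 → C:1 H:2
  CH3 → C:1 H:3
Element totals:
  C: 5
  H: 11
  Br: 1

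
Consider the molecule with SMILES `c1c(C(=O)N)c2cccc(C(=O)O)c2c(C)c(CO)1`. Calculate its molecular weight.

259.26 g/mol

Atom tally by fragment:
  naphthalene ring system core → C:10 H:8
  (− 4 ring H displaced by substituents)
  + CONH2 → C:1 H:2 O:1 N:1
  + COOH → C:1 H:1 O:2
  + CH3 → C:1 H:3
  + CH2OH → C:1 H:3 O:1
Element totals:
  C: 14
  H: 13
  N: 1
  O: 4
Molecular formula: C14H13NO4.
  M = 14(12.011) + 13(1.008) + 14.007 + 4(15.999)
    = 168.154 + 13.104 + 14.007 + 63.996 = 259.261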